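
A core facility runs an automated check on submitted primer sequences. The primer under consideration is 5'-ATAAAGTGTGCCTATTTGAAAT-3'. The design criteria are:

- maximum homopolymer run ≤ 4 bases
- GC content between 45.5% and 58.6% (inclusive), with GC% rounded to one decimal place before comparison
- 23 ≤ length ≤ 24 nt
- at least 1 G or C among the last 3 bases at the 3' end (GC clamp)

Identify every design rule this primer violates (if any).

Base counts: A=8, T=8, G=4, C=2 (length 22).
homopolymer run: longest run = 3 ✓
GC content: GC 6/22 = 27.3%, outside 45.5–58.6% ✗
length: length 22, outside 23–24 ✗
GC clamp: 3' end AAT has 0 G/C, need ≥1 ✗

Fails: GC content, length, GC clamp.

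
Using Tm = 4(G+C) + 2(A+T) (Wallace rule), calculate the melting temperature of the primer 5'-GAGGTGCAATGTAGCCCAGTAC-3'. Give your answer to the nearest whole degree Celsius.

Base counts: A=6, T=4, G=7, C=5 (length 22).
Tm = 2·(6+4) + 4·(7+5) = 2·10 + 4·12 = 20 + 48 = 68°C.

68°C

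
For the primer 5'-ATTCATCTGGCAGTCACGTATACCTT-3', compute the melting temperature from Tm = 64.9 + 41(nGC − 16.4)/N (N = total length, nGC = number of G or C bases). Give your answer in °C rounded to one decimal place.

56.4°C

Base counts: A=6, T=9, G=4, C=7; G+C = 11, N = 26.
Tm = 64.9 + 41·(11 − 16.4)/26 = 64.9 + -221.40/26 = 56.4°C.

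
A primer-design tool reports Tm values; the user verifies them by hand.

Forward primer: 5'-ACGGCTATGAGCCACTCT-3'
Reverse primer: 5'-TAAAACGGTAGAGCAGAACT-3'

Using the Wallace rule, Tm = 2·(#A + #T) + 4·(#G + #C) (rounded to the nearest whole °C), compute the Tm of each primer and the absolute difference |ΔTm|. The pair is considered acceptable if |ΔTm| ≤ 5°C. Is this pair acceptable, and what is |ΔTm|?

|ΔTm| = 0°C; the pair is acceptable.

Forward: A=4 T=4 G=4 C=6 → Tm = 2·8 + 4·10 = 56°C.
Reverse: A=9 T=3 G=5 C=3 → Tm = 2·12 + 4·8 = 56°C.
|ΔTm| = |56 − 56| = 0°C, ≤ 5°C.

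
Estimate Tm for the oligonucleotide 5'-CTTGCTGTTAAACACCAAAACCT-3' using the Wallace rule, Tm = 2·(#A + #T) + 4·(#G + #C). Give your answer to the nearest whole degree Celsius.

64°C

Base counts: A=8, T=6, G=2, C=7 (length 23).
Tm = 2·(8+6) + 4·(2+7) = 2·14 + 4·9 = 28 + 36 = 64°C.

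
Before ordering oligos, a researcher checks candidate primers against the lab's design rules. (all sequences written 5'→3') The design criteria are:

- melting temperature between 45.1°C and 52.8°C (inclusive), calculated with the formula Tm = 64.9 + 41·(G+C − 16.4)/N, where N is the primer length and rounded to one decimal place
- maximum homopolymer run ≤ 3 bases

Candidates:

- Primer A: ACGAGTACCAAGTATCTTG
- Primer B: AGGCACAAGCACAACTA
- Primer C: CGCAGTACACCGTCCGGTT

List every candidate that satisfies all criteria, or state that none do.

Primer A only.

Primer A (19 nt, A=6 T=5 G=4 C=4): Tm = 64.9 + 41·(8 − 16.4)/19 = 46.8°C ✓; longest run = 2 ✓ — passes.
Primer B (17 nt, A=8 T=1 G=3 C=5): Tm = 64.9 + 41·(8 − 16.4)/17 = 44.6°C, outside 45.1–52.8°C ✗; longest run = 2 ✓ — fails.
Primer C (19 nt, A=3 T=4 G=5 C=7): Tm = 64.9 + 41·(12 − 16.4)/19 = 55.4°C, outside 45.1–52.8°C ✗; longest run = 2 ✓ — fails.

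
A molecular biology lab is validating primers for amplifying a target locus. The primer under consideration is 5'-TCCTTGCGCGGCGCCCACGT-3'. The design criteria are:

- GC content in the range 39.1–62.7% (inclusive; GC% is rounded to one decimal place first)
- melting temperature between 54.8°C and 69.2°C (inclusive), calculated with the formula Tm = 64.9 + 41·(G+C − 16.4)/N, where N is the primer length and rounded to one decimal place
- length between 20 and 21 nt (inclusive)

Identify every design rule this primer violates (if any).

Fails: GC content.

Base counts: A=1, T=4, G=6, C=9 (length 20).
GC content: GC 15/20 = 75.0%, outside 39.1–62.7% ✗
Tm: Tm = 64.9 + 41·(15 − 16.4)/20 = 62.0°C ✓
length: length 20 ✓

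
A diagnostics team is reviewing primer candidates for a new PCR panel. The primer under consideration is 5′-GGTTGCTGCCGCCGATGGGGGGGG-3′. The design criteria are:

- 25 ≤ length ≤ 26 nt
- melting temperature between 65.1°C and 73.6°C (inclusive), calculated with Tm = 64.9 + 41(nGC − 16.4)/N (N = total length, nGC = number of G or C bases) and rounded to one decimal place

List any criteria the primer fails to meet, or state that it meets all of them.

Fails: length.

Base counts: A=1, T=4, G=14, C=5 (length 24).
length: length 24, outside 25–26 ✗
Tm: Tm = 64.9 + 41·(19 − 16.4)/24 = 69.3°C ✓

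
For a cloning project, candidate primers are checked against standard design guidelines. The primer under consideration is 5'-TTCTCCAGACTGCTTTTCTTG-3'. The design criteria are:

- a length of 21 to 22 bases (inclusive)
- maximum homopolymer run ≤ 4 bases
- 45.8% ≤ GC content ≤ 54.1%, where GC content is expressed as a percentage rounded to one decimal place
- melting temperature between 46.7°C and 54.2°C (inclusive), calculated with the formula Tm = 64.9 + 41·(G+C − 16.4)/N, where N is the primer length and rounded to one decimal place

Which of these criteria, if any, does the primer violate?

Fails: GC content.

Base counts: A=2, T=10, G=3, C=6 (length 21).
length: length 21 ✓
homopolymer run: longest run = 4 ✓
GC content: GC 9/21 = 42.9%, outside 45.8–54.1% ✗
Tm: Tm = 64.9 + 41·(9 − 16.4)/21 = 50.5°C ✓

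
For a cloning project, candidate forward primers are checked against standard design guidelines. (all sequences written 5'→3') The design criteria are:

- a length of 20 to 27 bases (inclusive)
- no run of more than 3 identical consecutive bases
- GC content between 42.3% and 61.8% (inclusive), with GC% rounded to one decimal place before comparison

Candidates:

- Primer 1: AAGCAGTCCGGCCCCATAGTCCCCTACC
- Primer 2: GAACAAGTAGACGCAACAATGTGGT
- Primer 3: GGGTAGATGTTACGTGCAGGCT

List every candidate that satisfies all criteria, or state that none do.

Primer 2 and Primer 3.

Primer 1 (28 nt, A=6 T=4 G=5 C=13): length 28, outside 20–27 ✗; longest run = 4, exceeds 3 ✗; GC 18/28 = 64.3%, outside 42.3–61.8% ✗ — fails.
Primer 2 (25 nt, A=10 T=4 G=7 C=4): length 25 ✓; longest run = 2 ✓; GC 11/25 = 44.0% ✓ — passes.
Primer 3 (22 nt, A=4 T=6 G=9 C=3): length 22 ✓; longest run = 3 ✓; GC 12/22 = 54.5% ✓ — passes.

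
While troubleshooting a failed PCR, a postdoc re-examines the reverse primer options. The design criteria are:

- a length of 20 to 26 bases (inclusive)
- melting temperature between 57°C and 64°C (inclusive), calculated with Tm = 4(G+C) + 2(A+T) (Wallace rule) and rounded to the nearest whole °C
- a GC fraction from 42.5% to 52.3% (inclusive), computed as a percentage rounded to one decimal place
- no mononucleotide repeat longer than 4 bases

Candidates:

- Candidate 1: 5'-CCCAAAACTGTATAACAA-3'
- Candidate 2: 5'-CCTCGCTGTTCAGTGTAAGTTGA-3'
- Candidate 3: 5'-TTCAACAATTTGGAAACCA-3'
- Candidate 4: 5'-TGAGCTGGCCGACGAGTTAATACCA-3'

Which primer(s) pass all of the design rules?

None of the candidates satisfy all criteria.

Candidate 1 (18 nt, A=9 T=3 G=1 C=5): length 18, outside 20–26 ✗; Tm = 2·12 + 4·6 = 48°C, outside 57–64°C ✗; GC 6/18 = 33.3%, outside 42.5–52.3% ✗; longest run = 4 ✓ — fails.
Candidate 2 (23 nt, A=4 T=8 G=6 C=5): length 23 ✓; Tm = 2·12 + 4·11 = 68°C, outside 57–64°C ✗; GC 11/23 = 47.8% ✓; longest run = 2 ✓ — fails.
Candidate 3 (19 nt, A=8 T=5 G=2 C=4): length 19, outside 20–26 ✗; Tm = 2·13 + 4·6 = 50°C, outside 57–64°C ✗; GC 6/19 = 31.6%, outside 42.5–52.3% ✗; longest run = 3 ✓ — fails.
Candidate 4 (25 nt, A=7 T=5 G=7 C=6): length 25 ✓; Tm = 2·12 + 4·13 = 76°C, outside 57–64°C ✗; GC 13/25 = 52.0% ✓; longest run = 2 ✓ — fails.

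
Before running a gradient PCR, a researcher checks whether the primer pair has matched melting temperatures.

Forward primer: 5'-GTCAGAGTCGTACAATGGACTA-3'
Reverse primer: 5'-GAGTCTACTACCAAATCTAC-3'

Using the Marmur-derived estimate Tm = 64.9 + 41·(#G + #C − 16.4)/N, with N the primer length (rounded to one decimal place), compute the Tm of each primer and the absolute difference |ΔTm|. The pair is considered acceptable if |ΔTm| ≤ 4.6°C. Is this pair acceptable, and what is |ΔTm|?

|ΔTm| = 5.3°C; the pair is not acceptable.

Forward: G+C = 10, N = 22 → Tm = 64.9 + 41·(10 − 16.4)/22 = 53.0°C.
Reverse: G+C = 8, N = 20 → Tm = 64.9 + 41·(8 − 16.4)/20 = 47.7°C.
|ΔTm| = |53.0 − 47.7| = 5.3°C, > 4.6°C.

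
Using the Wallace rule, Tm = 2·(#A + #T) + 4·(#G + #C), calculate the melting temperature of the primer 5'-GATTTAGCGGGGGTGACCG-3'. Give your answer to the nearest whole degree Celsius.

62°C

Base counts: A=3, T=4, G=9, C=3 (length 19).
Tm = 2·(3+4) + 4·(9+3) = 2·7 + 4·12 = 14 + 48 = 62°C.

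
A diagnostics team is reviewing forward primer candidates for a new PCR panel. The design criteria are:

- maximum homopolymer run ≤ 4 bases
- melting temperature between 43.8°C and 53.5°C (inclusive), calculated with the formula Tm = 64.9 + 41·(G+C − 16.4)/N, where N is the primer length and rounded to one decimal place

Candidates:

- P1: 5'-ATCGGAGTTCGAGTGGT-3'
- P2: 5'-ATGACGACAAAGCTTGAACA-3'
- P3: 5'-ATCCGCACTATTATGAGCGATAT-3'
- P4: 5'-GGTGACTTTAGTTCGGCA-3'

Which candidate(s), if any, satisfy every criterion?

P1, P2, P3 and P4.

P1 (17 nt, A=3 T=5 G=7 C=2): longest run = 2 ✓; Tm = 64.9 + 41·(9 − 16.4)/17 = 47.1°C ✓ — passes.
P2 (20 nt, A=9 T=3 G=4 C=4): longest run = 3 ✓; Tm = 64.9 + 41·(8 − 16.4)/20 = 47.7°C ✓ — passes.
P3 (23 nt, A=7 T=7 G=4 C=5): longest run = 2 ✓; Tm = 64.9 + 41·(9 − 16.4)/23 = 51.7°C ✓ — passes.
P4 (18 nt, A=3 T=6 G=6 C=3): longest run = 3 ✓; Tm = 64.9 + 41·(9 − 16.4)/18 = 48.0°C ✓ — passes.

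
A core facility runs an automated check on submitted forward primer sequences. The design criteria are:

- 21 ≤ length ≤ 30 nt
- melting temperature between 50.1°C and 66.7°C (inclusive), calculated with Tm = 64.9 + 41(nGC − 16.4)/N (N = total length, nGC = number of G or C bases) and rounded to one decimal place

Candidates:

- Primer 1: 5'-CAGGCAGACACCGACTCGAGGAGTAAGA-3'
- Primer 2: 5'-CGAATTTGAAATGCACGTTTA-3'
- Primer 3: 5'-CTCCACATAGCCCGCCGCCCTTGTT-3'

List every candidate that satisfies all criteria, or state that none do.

Primer 1 (28 nt, A=10 T=2 G=9 C=7): length 28 ✓; Tm = 64.9 + 41·(16 − 16.4)/28 = 64.3°C ✓ — passes.
Primer 2 (21 nt, A=7 T=7 G=4 C=3): length 21 ✓; Tm = 64.9 + 41·(7 − 16.4)/21 = 46.5°C, outside 50.1–66.7°C ✗ — fails.
Primer 3 (25 nt, A=3 T=6 G=4 C=12): length 25 ✓; Tm = 64.9 + 41·(16 − 16.4)/25 = 64.2°C ✓ — passes.

Primer 1 and Primer 3.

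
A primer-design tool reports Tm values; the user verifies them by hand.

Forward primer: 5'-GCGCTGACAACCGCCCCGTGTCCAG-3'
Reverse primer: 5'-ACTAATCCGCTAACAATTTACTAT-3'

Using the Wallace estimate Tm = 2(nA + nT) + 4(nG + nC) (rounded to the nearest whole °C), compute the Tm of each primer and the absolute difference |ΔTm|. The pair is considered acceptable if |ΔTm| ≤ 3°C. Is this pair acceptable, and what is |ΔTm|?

Forward: A=4 T=3 G=7 C=11 → Tm = 2·7 + 4·18 = 86°C.
Reverse: A=9 T=8 G=1 C=6 → Tm = 2·17 + 4·7 = 62°C.
|ΔTm| = |86 − 62| = 24°C, > 3°C.

|ΔTm| = 24°C; the pair is not acceptable.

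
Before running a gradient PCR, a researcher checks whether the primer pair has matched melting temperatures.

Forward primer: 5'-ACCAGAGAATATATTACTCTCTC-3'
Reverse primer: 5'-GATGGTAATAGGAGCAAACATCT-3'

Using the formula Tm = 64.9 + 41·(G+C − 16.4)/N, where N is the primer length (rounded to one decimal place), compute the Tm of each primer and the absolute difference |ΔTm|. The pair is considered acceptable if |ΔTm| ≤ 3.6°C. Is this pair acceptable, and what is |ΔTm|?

|ΔTm| = 1.8°C; the pair is acceptable.

Forward: G+C = 8, N = 23 → Tm = 64.9 + 41·(8 − 16.4)/23 = 49.9°C.
Reverse: G+C = 9, N = 23 → Tm = 64.9 + 41·(9 − 16.4)/23 = 51.7°C.
|ΔTm| = |49.9 − 51.7| = 1.8°C, ≤ 3.6°C.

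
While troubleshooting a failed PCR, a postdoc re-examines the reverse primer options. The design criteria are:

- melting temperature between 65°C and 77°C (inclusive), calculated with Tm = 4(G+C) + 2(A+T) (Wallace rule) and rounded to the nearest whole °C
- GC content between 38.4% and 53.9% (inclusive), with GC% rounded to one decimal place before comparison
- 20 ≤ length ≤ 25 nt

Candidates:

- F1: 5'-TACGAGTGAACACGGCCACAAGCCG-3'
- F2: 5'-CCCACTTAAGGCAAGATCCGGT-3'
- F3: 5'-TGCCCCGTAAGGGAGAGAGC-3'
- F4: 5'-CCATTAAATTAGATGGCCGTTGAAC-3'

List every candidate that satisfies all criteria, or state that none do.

F4 only.

F1 (25 nt, A=8 T=2 G=7 C=8): Tm = 2·10 + 4·15 = 80°C, outside 65–77°C ✗; GC 15/25 = 60.0%, outside 38.4–53.9% ✗; length 25 ✓ — fails.
F2 (22 nt, A=6 T=4 G=5 C=7): Tm = 2·10 + 4·12 = 68°C ✓; GC 12/22 = 54.5%, outside 38.4–53.9% ✗; length 22 ✓ — fails.
F3 (20 nt, A=5 T=2 G=8 C=5): Tm = 2·7 + 4·13 = 66°C ✓; GC 13/20 = 65.0%, outside 38.4–53.9% ✗; length 20 ✓ — fails.
F4 (25 nt, A=8 T=7 G=5 C=5): Tm = 2·15 + 4·10 = 70°C ✓; GC 10/25 = 40.0% ✓; length 25 ✓ — passes.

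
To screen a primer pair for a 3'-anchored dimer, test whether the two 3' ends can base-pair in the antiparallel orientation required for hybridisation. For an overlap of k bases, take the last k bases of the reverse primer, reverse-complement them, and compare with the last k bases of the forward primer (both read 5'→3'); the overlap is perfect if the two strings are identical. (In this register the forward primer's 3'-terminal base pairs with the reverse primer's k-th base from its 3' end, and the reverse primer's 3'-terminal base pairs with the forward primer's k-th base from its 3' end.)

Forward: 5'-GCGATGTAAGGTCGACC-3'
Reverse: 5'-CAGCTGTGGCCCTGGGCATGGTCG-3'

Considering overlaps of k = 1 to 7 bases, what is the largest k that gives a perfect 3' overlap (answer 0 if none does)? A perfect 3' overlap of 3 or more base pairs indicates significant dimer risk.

Last 7 bases (5'→3') — forward …GTCGACC, reverse …ATGGTCG.
Reverse complement of the reverse primer's last 7 bases: CGACCAT; its first k bases are the reverse complement of the reverse primer's last k bases, so a perfect k-base overlap needs the forward primer's last k bases to equal them.
Comparing (forward last k vs required): k=1: C vs C ✓; k=2: CC vs CG ✗; k=3: ACC vs CGA ✗; k=4: GACC vs CGAC ✗; k=5: CGACC vs CGACC ✓; k=6: TCGACC vs CGACCA ✗; k=7: GTCGACC vs CGACCAT ✗.
Perfect overlaps at k = 1, 5; the largest is 5.

Longest perfect overlap: 5 complementary base pairs; significant dimer risk (threshold 3).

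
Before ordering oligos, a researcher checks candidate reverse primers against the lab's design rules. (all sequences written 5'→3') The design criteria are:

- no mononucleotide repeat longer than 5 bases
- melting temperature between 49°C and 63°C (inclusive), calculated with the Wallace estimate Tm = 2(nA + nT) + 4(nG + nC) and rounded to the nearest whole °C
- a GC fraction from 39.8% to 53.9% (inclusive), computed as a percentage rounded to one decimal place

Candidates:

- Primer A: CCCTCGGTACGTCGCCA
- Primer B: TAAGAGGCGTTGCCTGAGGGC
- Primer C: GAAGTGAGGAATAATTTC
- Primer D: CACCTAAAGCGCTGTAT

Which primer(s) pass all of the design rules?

Primer A (17 nt, A=2 T=3 G=4 C=8): longest run = 3 ✓; Tm = 2·5 + 4·12 = 58°C ✓; GC 12/17 = 70.6%, outside 39.8–53.9% ✗ — fails.
Primer B (21 nt, A=4 T=4 G=9 C=4): longest run = 3 ✓; Tm = 2·8 + 4·13 = 68°C, outside 49–63°C ✗; GC 13/21 = 61.9%, outside 39.8–53.9% ✗ — fails.
Primer C (18 nt, A=7 T=5 G=5 C=1): longest run = 3 ✓; Tm = 2·12 + 4·6 = 48°C, outside 49–63°C ✗; GC 6/18 = 33.3%, outside 39.8–53.9% ✗ — fails.
Primer D (17 nt, A=5 T=4 G=3 C=5): longest run = 3 ✓; Tm = 2·9 + 4·8 = 50°C ✓; GC 8/17 = 47.1% ✓ — passes.

Primer D only.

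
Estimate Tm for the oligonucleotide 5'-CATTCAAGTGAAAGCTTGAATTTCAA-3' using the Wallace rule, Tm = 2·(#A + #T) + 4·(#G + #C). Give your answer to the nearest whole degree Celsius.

68°C

Base counts: A=10, T=8, G=4, C=4 (length 26).
Tm = 2·(10+8) + 4·(4+4) = 2·18 + 4·8 = 36 + 32 = 68°C.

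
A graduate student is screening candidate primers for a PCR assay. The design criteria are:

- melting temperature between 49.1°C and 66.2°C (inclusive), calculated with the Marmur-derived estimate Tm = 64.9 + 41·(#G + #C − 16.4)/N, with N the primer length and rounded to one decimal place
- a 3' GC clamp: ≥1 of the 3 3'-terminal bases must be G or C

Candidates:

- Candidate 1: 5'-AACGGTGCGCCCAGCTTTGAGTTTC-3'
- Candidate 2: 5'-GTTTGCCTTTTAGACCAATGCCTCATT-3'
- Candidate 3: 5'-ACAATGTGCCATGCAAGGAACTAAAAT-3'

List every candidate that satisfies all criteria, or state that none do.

Candidate 1 only.

Candidate 1 (25 nt, A=4 T=7 G=7 C=7): Tm = 64.9 + 41·(14 − 16.4)/25 = 61.0°C ✓; 3' end TTC has 1 G/C ✓ — passes.
Candidate 2 (27 nt, A=5 T=11 G=4 C=7): Tm = 64.9 + 41·(11 − 16.4)/27 = 56.7°C ✓; 3' end ATT has 0 G/C, need ≥1 ✗ — fails.
Candidate 3 (27 nt, A=12 T=5 G=5 C=5): Tm = 64.9 + 41·(10 − 16.4)/27 = 55.2°C ✓; 3' end AAT has 0 G/C, need ≥1 ✗ — fails.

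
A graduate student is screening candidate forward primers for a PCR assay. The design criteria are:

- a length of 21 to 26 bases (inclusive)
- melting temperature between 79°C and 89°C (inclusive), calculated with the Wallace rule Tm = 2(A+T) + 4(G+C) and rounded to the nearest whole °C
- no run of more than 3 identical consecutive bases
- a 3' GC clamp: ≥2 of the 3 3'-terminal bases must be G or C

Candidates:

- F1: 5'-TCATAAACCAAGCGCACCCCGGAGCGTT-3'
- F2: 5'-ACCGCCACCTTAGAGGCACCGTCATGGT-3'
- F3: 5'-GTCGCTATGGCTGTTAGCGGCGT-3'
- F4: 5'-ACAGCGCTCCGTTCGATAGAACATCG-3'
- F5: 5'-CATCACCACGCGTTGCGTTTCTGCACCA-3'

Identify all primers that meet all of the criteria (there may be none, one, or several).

F4 only.

F1 (28 nt, A=8 T=4 G=6 C=10): length 28, outside 21–26 ✗; Tm = 2·12 + 4·16 = 88°C ✓; longest run = 4, exceeds 3 ✗; 3' end GTT has 1 G/C, need ≥2 ✗ — fails.
F2 (28 nt, A=6 T=5 G=7 C=10): length 28, outside 21–26 ✗; Tm = 2·11 + 4·17 = 90°C, outside 79–89°C ✗; longest run = 2 ✓; 3' end GGT has 2 G/C ✓ — fails.
F3 (23 nt, A=2 T=7 G=9 C=5): length 23 ✓; Tm = 2·9 + 4·14 = 74°C, outside 79–89°C ✗; longest run = 2 ✓; 3' end CGT has 2 G/C ✓ — fails.
F4 (26 nt, A=7 T=5 G=6 C=8): length 26 ✓; Tm = 2·12 + 4·14 = 80°C ✓; longest run = 2 ✓; 3' end TCG has 2 G/C ✓ — passes.
F5 (28 nt, A=5 T=7 G=5 C=11): length 28, outside 21–26 ✗; Tm = 2·12 + 4·16 = 88°C ✓; longest run = 3 ✓; 3' end CCA has 2 G/C ✓ — fails.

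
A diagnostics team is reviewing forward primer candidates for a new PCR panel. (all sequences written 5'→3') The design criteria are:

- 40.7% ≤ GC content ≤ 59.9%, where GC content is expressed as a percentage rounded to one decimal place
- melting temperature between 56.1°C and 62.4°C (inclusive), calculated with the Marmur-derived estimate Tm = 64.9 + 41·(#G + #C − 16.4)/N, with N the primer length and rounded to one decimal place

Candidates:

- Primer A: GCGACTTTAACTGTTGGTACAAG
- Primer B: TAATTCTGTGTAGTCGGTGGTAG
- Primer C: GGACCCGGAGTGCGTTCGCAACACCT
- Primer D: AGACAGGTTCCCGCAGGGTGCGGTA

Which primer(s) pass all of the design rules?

None of the candidates satisfy all criteria.

Primer A (23 nt, A=6 T=7 G=6 C=4): GC 10/23 = 43.5% ✓; Tm = 64.9 + 41·(10 − 16.4)/23 = 53.5°C, outside 56.1–62.4°C ✗ — fails.
Primer B (23 nt, A=4 T=9 G=8 C=2): GC 10/23 = 43.5% ✓; Tm = 64.9 + 41·(10 − 16.4)/23 = 53.5°C, outside 56.1–62.4°C ✗ — fails.
Primer C (26 nt, A=5 T=4 G=8 C=9): GC 17/26 = 65.4%, outside 40.7–59.9% ✗; Tm = 64.9 + 41·(17 − 16.4)/26 = 65.8°C, outside 56.1–62.4°C ✗ — fails.
Primer D (25 nt, A=5 T=4 G=10 C=6): GC 16/25 = 64.0%, outside 40.7–59.9% ✗; Tm = 64.9 + 41·(16 − 16.4)/25 = 64.2°C, outside 56.1–62.4°C ✗ — fails.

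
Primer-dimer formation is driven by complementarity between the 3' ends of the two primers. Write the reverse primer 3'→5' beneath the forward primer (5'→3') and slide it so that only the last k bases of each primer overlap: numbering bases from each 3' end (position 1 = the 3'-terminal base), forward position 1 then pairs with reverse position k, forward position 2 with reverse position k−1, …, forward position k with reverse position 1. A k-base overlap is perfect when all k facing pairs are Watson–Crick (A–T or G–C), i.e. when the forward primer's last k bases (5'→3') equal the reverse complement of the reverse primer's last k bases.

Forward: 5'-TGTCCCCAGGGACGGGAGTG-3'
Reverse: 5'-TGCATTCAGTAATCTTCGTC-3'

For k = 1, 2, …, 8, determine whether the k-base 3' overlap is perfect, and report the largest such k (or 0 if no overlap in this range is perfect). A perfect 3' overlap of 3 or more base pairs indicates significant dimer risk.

Longest perfect overlap: 1 complementary base pair; below the dimer-risk threshold (threshold 3).

Last 8 bases (5'→3') — forward …CGGGAGTG, reverse …TCTTCGTC.
Reverse complement of the reverse primer's last 8 bases: GACGAAGA; its first k bases are the reverse complement of the reverse primer's last k bases, so a perfect k-base overlap needs the forward primer's last k bases to equal them.
Comparing (forward last k vs required): k=1: G vs G ✓; k=2: TG vs GA ✗; k=3: GTG vs GAC ✗; k=4: AGTG vs GACG ✗; k=5: GAGTG vs GACGA ✗; k=6: GGAGTG vs GACGAA ✗; k=7: GGGAGTG vs GACGAAG ✗; k=8: CGGGAGTG vs GACGAAGA ✗.
Only k = 1 is perfect, so the longest perfect 3' overlap is 1.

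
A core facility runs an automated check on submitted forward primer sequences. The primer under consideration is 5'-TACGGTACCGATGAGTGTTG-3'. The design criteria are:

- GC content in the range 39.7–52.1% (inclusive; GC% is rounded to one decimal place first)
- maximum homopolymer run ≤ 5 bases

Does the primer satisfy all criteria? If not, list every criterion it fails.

Meets all criteria.

Base counts: A=4, T=6, G=7, C=3 (length 20).
GC content: GC 10/20 = 50.0% ✓
homopolymer run: longest run = 2 ✓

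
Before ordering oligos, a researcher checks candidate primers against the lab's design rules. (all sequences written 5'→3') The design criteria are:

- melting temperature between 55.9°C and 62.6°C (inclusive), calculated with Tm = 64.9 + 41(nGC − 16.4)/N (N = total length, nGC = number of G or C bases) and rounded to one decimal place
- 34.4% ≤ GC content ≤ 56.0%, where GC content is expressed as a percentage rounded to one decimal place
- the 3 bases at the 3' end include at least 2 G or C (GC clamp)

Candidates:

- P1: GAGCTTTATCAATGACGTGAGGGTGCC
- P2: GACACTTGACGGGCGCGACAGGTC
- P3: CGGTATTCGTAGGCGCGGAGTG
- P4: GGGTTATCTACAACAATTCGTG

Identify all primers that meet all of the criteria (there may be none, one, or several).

P1 only.

P1 (27 nt, A=6 T=7 G=9 C=5): Tm = 64.9 + 41·(14 − 16.4)/27 = 61.3°C ✓; GC 14/27 = 51.9% ✓; 3' end GCC has 3 G/C ✓ — passes.
P2 (24 nt, A=5 T=3 G=9 C=7): Tm = 64.9 + 41·(16 − 16.4)/24 = 64.2°C, outside 55.9–62.6°C ✗; GC 16/24 = 66.7%, outside 34.4–56.0% ✗; 3' end GTC has 2 G/C ✓ — fails.
P3 (22 nt, A=3 T=5 G=10 C=4): Tm = 64.9 + 41·(14 − 16.4)/22 = 60.4°C ✓; GC 14/22 = 63.6%, outside 34.4–56.0% ✗; 3' end GTG has 2 G/C ✓ — fails.
P4 (22 nt, A=6 T=7 G=5 C=4): Tm = 64.9 + 41·(9 − 16.4)/22 = 51.1°C, outside 55.9–62.6°C ✗; GC 9/22 = 40.9% ✓; 3' end GTG has 2 G/C ✓ — fails.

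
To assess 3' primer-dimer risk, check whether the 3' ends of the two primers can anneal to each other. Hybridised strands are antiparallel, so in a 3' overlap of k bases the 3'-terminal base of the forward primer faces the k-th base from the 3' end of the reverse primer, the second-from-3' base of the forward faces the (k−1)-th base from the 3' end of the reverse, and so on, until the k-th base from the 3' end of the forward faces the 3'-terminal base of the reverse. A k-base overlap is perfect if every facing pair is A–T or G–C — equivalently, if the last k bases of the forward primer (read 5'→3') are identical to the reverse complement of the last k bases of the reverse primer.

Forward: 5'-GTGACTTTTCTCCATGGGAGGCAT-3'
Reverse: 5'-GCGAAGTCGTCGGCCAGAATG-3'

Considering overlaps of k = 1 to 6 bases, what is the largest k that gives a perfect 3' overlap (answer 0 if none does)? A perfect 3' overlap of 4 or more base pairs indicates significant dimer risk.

Longest perfect overlap: 3 complementary base pairs; below the dimer-risk threshold (threshold 4).

Last 6 bases (5'→3') — forward …AGGCAT, reverse …AGAATG.
Reverse complement of the reverse primer's last 6 bases: CATTCT; its first k bases are the reverse complement of the reverse primer's last k bases, so a perfect k-base overlap needs the forward primer's last k bases to equal them.
Comparing (forward last k vs required): k=1: T vs C ✗; k=2: AT vs CA ✗; k=3: CAT vs CAT ✓; k=4: GCAT vs CATT ✗; k=5: GGCAT vs CATTC ✗; k=6: AGGCAT vs CATTCT ✗.
Only k = 3 is perfect, so the longest perfect 3' overlap is 3.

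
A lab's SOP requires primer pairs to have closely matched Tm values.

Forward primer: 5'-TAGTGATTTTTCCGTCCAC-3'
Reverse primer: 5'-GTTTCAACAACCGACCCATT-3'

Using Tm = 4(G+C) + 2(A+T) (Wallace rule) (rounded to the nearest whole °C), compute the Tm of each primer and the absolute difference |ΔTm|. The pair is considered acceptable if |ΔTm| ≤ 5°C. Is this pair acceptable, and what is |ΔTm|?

|ΔTm| = 4°C; the pair is acceptable.

Forward: A=3 T=8 G=3 C=5 → Tm = 2·11 + 4·8 = 54°C.
Reverse: A=6 T=5 G=2 C=7 → Tm = 2·11 + 4·9 = 58°C.
|ΔTm| = |54 − 58| = 4°C, ≤ 5°C.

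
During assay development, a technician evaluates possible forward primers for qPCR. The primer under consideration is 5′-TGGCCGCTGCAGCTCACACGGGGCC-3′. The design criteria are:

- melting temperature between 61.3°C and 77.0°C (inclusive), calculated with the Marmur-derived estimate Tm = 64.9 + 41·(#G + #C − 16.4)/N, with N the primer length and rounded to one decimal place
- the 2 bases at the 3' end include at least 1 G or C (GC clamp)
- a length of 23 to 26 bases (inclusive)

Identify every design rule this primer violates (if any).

Base counts: A=3, T=3, G=9, C=10 (length 25).
Tm: Tm = 64.9 + 41·(19 − 16.4)/25 = 69.2°C ✓
GC clamp: 3' end CC has 2 G/C ✓
length: length 25 ✓

Meets all criteria.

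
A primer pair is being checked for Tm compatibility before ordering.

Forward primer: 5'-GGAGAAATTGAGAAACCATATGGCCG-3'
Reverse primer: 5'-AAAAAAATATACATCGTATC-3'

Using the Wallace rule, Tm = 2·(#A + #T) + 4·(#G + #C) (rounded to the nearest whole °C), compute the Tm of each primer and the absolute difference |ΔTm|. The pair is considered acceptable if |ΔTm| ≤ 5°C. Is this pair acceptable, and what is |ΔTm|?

|ΔTm| = 28°C; the pair is not acceptable.

Forward: A=10 T=4 G=8 C=4 → Tm = 2·14 + 4·12 = 76°C.
Reverse: A=11 T=5 G=1 C=3 → Tm = 2·16 + 4·4 = 48°C.
|ΔTm| = |76 − 48| = 28°C, > 5°C.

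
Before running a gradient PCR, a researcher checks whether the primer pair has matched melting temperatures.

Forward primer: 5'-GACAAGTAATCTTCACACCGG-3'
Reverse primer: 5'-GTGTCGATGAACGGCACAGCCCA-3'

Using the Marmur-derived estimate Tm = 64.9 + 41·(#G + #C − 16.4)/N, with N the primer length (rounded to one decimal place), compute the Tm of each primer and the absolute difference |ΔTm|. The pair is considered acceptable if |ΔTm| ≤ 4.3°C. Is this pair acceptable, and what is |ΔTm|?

Forward: G+C = 10, N = 21 → Tm = 64.9 + 41·(10 − 16.4)/21 = 52.4°C.
Reverse: G+C = 14, N = 23 → Tm = 64.9 + 41·(14 − 16.4)/23 = 60.6°C.
|ΔTm| = |52.4 − 60.6| = 8.2°C, > 4.3°C.

|ΔTm| = 8.2°C; the pair is not acceptable.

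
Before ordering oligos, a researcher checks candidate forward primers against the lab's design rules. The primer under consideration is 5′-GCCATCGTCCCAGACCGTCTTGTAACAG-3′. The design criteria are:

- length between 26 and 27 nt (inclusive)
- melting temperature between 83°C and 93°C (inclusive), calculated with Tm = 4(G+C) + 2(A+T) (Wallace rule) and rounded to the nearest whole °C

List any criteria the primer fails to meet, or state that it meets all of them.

Base counts: A=6, T=6, G=6, C=10 (length 28).
length: length 28, outside 26–27 ✗
Tm: Tm = 2·12 + 4·16 = 88°C ✓

Fails: length.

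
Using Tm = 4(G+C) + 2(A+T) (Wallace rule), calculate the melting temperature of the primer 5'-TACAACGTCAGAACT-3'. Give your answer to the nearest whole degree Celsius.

42°C

Base counts: A=6, T=3, G=2, C=4 (length 15).
Tm = 2·(6+3) + 4·(2+4) = 2·9 + 4·6 = 18 + 24 = 42°C.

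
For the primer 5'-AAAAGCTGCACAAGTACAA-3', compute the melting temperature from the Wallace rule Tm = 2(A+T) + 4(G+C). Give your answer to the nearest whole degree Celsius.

52°C

Base counts: A=10, T=2, G=3, C=4 (length 19).
Tm = 2·(10+2) + 4·(3+4) = 2·12 + 4·7 = 24 + 28 = 52°C.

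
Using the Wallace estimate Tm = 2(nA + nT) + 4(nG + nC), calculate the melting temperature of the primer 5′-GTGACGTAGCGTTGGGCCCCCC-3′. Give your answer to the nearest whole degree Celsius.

76°C

Base counts: A=2, T=4, G=8, C=8 (length 22).
Tm = 2·(2+4) + 4·(8+8) = 2·6 + 4·16 = 12 + 64 = 76°C.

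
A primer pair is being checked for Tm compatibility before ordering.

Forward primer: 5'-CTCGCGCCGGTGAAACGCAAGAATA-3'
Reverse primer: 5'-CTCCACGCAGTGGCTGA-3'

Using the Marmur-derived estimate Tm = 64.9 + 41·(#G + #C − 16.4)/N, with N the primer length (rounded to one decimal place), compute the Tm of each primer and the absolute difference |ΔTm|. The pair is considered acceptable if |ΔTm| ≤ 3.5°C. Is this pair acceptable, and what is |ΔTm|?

|ΔTm| = 9.1°C; the pair is not acceptable.

Forward: G+C = 14, N = 25 → Tm = 64.9 + 41·(14 − 16.4)/25 = 61.0°C.
Reverse: G+C = 11, N = 17 → Tm = 64.9 + 41·(11 − 16.4)/17 = 51.9°C.
|ΔTm| = |61.0 − 51.9| = 9.1°C, > 3.5°C.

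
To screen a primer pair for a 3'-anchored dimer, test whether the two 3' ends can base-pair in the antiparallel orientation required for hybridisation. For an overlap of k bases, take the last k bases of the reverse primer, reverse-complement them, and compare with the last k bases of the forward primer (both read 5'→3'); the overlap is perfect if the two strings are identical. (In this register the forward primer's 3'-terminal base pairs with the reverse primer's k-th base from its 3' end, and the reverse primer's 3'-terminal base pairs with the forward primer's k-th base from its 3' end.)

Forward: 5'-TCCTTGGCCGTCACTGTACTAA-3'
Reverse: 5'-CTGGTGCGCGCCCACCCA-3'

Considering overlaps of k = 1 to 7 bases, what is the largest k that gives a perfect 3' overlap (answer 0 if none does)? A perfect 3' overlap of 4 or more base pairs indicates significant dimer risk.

Last 7 bases (5'→3') — forward …GTACTAA, reverse …CCACCCA.
Reverse complement of the reverse primer's last 7 bases: TGGGTGG; its first k bases are the reverse complement of the reverse primer's last k bases, so a perfect k-base overlap needs the forward primer's last k bases to equal them.
Comparing (forward last k vs required): k=1: A vs T ✗; k=2: AA vs TG ✗; k=3: TAA vs TGG ✗; k=4: CTAA vs TGGG ✗; k=5: ACTAA vs TGGGT ✗; k=6: TACTAA vs TGGGTG ✗; k=7: GTACTAA vs TGGGTGG ✗.
No overlap length from 1 to 7 is perfect, so the longest perfect 3' overlap is 0.

Longest perfect overlap: 0 complementary base pairs; below the dimer-risk threshold (threshold 4).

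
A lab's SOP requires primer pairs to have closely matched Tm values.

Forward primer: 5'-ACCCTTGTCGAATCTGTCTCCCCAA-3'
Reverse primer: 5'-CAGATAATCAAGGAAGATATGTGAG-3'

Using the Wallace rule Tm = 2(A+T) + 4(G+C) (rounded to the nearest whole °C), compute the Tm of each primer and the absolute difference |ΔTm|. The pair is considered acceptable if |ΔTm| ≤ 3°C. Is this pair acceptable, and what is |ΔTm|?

Forward: A=5 T=7 G=3 C=10 → Tm = 2·12 + 4·13 = 76°C.
Reverse: A=11 T=5 G=7 C=2 → Tm = 2·16 + 4·9 = 68°C.
|ΔTm| = |76 − 68| = 8°C, > 3°C.

|ΔTm| = 8°C; the pair is not acceptable.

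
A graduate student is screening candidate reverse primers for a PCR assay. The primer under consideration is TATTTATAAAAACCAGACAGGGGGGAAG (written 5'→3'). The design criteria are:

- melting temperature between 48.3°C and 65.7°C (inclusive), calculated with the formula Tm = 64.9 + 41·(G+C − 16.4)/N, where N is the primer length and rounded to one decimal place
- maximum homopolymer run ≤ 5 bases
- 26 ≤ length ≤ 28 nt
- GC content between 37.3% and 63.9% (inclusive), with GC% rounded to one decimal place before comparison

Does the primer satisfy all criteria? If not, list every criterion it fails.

Fails: homopolymer run.

Base counts: A=12, T=5, G=8, C=3 (length 28).
Tm: Tm = 64.9 + 41·(11 − 16.4)/28 = 57.0°C ✓
homopolymer run: longest run = 6, exceeds 5 ✗
length: length 28 ✓
GC content: GC 11/28 = 39.3% ✓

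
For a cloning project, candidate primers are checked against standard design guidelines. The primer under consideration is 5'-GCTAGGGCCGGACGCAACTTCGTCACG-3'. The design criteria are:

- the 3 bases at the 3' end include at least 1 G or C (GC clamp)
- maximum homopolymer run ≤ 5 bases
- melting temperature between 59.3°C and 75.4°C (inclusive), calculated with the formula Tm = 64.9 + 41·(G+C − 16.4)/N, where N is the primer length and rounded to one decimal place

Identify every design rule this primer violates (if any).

Base counts: A=5, T=4, G=9, C=9 (length 27).
GC clamp: 3' end ACG has 2 G/C ✓
homopolymer run: longest run = 3 ✓
Tm: Tm = 64.9 + 41·(18 − 16.4)/27 = 67.3°C ✓

Meets all criteria.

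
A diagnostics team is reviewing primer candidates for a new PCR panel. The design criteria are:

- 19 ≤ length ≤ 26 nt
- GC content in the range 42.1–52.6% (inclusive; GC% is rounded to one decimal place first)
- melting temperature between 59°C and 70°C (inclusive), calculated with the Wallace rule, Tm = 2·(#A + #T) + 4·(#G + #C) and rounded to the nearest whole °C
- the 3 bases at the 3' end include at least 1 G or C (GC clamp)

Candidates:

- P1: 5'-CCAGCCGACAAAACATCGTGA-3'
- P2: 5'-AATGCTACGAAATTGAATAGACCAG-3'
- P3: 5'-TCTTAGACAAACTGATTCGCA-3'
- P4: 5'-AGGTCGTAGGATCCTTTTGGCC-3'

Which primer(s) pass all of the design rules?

P1 (21 nt, A=8 T=2 G=4 C=7): length 21 ✓; GC 11/21 = 52.4% ✓; Tm = 2·10 + 4·11 = 64°C ✓; 3' end TGA has 1 G/C ✓ — passes.
P2 (25 nt, A=11 T=5 G=5 C=4): length 25 ✓; GC 9/25 = 36.0%, outside 42.1–52.6% ✗; Tm = 2·16 + 4·9 = 68°C ✓; 3' end CAG has 2 G/C ✓ — fails.
P3 (21 nt, A=7 T=6 G=3 C=5): length 21 ✓; GC 8/21 = 38.1%, outside 42.1–52.6% ✗; Tm = 2·13 + 4·8 = 58°C, outside 59–70°C ✗; 3' end GCA has 2 G/C ✓ — fails.
P4 (22 nt, A=3 T=7 G=7 C=5): length 22 ✓; GC 12/22 = 54.5%, outside 42.1–52.6% ✗; Tm = 2·10 + 4·12 = 68°C ✓; 3' end GCC has 3 G/C ✓ — fails.

P1 only.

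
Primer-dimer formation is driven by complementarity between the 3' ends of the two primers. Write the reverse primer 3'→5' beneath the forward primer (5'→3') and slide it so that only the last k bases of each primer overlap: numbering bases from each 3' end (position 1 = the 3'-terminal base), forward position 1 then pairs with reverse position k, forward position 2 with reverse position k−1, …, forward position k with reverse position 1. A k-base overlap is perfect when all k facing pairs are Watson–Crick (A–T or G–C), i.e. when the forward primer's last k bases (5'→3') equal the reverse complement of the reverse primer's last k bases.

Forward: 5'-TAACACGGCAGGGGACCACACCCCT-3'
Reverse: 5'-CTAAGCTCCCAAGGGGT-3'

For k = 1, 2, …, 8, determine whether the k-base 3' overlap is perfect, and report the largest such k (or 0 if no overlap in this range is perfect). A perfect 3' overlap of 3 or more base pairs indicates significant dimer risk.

Last 8 bases (5'→3') — forward …ACACCCCT, reverse …CAAGGGGT.
Reverse complement of the reverse primer's last 8 bases: ACCCCTTG; its first k bases are the reverse complement of the reverse primer's last k bases, so a perfect k-base overlap needs the forward primer's last k bases to equal them.
Comparing (forward last k vs required): k=1: T vs A ✗; k=2: CT vs AC ✗; k=3: CCT vs ACC ✗; k=4: CCCT vs ACCC ✗; k=5: CCCCT vs ACCCC ✗; k=6: ACCCCT vs ACCCCT ✓; k=7: CACCCCT vs ACCCCTT ✗; k=8: ACACCCCT vs ACCCCTTG ✗.
Only k = 6 is perfect, so the longest perfect 3' overlap is 6.

Longest perfect overlap: 6 complementary base pairs; significant dimer risk (threshold 3).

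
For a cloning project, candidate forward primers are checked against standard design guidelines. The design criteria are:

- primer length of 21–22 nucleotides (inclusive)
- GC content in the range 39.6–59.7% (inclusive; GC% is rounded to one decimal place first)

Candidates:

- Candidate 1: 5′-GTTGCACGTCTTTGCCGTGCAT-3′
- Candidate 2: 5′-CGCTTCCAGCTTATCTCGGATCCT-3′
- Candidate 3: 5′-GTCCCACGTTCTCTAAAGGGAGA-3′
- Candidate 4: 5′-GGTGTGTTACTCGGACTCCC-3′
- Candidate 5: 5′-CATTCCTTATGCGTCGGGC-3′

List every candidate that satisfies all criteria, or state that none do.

Candidate 1 (22 nt, A=2 T=8 G=6 C=6): length 22 ✓; GC 12/22 = 54.5% ✓ — passes.
Candidate 2 (24 nt, A=3 T=8 G=4 C=9): length 24, outside 21–22 ✗; GC 13/24 = 54.2% ✓ — fails.
Candidate 3 (23 nt, A=6 T=5 G=6 C=6): length 23, outside 21–22 ✗; GC 12/23 = 52.2% ✓ — fails.
Candidate 4 (20 nt, A=2 T=6 G=6 C=6): length 20, outside 21–22 ✗; GC 12/20 = 60.0%, outside 39.6–59.7% ✗ — fails.
Candidate 5 (19 nt, A=2 T=6 G=5 C=6): length 19, outside 21–22 ✗; GC 11/19 = 57.9% ✓ — fails.

Candidate 1 only.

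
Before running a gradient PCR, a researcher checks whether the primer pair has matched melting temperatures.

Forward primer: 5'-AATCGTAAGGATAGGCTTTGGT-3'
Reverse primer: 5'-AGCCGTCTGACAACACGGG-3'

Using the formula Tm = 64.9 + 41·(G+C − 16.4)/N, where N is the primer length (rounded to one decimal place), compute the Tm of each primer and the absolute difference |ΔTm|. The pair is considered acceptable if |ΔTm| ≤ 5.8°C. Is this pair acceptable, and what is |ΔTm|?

|ΔTm| = 4.3°C; the pair is acceptable.

Forward: G+C = 9, N = 22 → Tm = 64.9 + 41·(9 − 16.4)/22 = 51.1°C.
Reverse: G+C = 12, N = 19 → Tm = 64.9 + 41·(12 − 16.4)/19 = 55.4°C.
|ΔTm| = |51.1 − 55.4| = 4.3°C, ≤ 5.8°C.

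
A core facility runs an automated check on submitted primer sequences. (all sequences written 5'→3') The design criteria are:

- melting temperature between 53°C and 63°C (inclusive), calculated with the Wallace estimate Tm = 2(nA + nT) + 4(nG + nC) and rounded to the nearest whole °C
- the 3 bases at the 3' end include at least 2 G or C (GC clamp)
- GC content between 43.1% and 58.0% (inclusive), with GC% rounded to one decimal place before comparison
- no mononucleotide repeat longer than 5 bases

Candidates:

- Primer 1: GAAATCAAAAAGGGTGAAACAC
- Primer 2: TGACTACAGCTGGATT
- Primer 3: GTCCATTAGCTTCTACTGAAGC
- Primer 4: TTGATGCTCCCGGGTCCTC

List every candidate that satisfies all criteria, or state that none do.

Primer 1 (22 nt, A=12 T=2 G=5 C=3): Tm = 2·14 + 4·8 = 60°C ✓; 3' end CAC has 2 G/C ✓; GC 8/22 = 36.4%, outside 43.1–58.0% ✗; longest run = 5 ✓ — fails.
Primer 2 (16 nt, A=4 T=5 G=4 C=3): Tm = 2·9 + 4·7 = 46°C, outside 53–63°C ✗; 3' end ATT has 0 G/C, need ≥2 ✗; GC 7/16 = 43.8% ✓; longest run = 2 ✓ — fails.
Primer 3 (22 nt, A=5 T=7 G=4 C=6): Tm = 2·12 + 4·10 = 64°C, outside 53–63°C ✗; 3' end AGC has 2 G/C ✓; GC 10/22 = 45.5% ✓; longest run = 2 ✓ — fails.
Primer 4 (19 nt, A=1 T=6 G=5 C=7): Tm = 2·7 + 4·12 = 62°C ✓; 3' end CTC has 2 G/C ✓; GC 12/19 = 63.2%, outside 43.1–58.0% ✗; longest run = 3 ✓ — fails.

None of the candidates satisfy all criteria.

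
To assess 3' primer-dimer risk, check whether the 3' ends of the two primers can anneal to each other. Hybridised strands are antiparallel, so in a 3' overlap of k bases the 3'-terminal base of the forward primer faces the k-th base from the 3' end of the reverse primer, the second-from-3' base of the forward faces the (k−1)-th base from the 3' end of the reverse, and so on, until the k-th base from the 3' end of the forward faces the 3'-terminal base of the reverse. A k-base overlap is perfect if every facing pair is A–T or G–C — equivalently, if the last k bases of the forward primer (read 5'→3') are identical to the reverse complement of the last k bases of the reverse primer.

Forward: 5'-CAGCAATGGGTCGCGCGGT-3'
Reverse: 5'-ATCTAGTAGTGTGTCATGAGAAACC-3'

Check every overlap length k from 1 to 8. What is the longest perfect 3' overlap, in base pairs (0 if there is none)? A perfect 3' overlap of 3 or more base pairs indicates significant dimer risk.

Longest perfect overlap: 3 complementary base pairs; significant dimer risk (threshold 3).

Last 8 bases (5'→3') — forward …CGCGCGGT, reverse …GAGAAACC.
Reverse complement of the reverse primer's last 8 bases: GGTTTCTC; its first k bases are the reverse complement of the reverse primer's last k bases, so a perfect k-base overlap needs the forward primer's last k bases to equal them.
Comparing (forward last k vs required): k=1: T vs G ✗; k=2: GT vs GG ✗; k=3: GGT vs GGT ✓; k=4: CGGT vs GGTT ✗; k=5: GCGGT vs GGTTT ✗; k=6: CGCGGT vs GGTTTC ✗; k=7: GCGCGGT vs GGTTTCT ✗; k=8: CGCGCGGT vs GGTTTCTC ✗.
Only k = 3 is perfect, so the longest perfect 3' overlap is 3.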